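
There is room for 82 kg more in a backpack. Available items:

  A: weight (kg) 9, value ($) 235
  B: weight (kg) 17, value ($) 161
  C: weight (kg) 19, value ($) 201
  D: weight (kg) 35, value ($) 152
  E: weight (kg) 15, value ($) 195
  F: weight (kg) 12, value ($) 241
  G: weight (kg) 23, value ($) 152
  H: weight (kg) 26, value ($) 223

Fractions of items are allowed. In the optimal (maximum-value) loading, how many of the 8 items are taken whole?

5

Greedy by value/weight ratio, highest first.
Order: A (235/9=26.11) > F (241/12=20.08) > E (195/15=13.00) > C (201/19=10.58) > B (161/17=9.47) > H (223/26=8.58) > G (152/23=6.61) > D (152/35=4.34)
Fill: take A (9 @ 235) → take F (12 @ 241) → take E (15 @ 195) → take C (19 @ 201) → take B (17 @ 161) → take 10/26 of H → 85.77; 82/82 used.
5 item(s) taken whole; one partial (take 10/26 of H).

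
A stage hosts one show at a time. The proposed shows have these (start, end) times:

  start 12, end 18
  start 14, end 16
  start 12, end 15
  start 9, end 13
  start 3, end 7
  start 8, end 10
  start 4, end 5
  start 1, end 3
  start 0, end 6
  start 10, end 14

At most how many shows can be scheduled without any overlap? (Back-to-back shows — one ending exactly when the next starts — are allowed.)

5

By end time: (1,3), (4,5), (0,6), (3,7), (8,10), (9,13), (10,14), (12,15), (14,16), (12,18).
Pick (1,3); next start ≥ 3 → (4,5); next start ≥ 5 → (8,10); next start ≥ 10 → (10,14); next start ≥ 14 → (14,16).
Selected 5 shows.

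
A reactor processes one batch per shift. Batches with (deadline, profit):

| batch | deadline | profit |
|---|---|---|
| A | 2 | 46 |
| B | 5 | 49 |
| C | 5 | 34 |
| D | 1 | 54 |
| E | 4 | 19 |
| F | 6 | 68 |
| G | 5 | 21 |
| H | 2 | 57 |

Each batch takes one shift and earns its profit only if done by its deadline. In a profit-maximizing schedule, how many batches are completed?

By profit: F(d6,68), H(d2,57), D(d1,54), B(d5,49), A(d2,46), C(d5,34), G(d5,21), E(d4,19)
F→slot 6; H→slot 2; D→slot 1; B→slot 5; A skipped; C→slot 4; G→slot 3; E skipped.
6 of 8 scheduled.

6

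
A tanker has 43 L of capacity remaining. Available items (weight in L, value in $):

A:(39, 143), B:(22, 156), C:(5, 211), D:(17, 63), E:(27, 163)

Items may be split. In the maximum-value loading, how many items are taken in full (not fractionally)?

2

Greedy by value/weight ratio, highest first.
Order: C (211/5=42.20) > B (156/22=7.09) > E (163/27=6.04) > D (63/17=3.71) > A (143/39=3.67)
Fill: take C (5 @ 211) → take B (22 @ 156) → take 16/27 of E → 96.59; 43/43 used.
2 item(s) taken whole; one partial (take 16/27 of E).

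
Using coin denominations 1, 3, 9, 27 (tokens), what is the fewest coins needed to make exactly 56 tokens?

4

56 − 2×27→2 − 2×1→0
Total coins = 2 + 2 = 4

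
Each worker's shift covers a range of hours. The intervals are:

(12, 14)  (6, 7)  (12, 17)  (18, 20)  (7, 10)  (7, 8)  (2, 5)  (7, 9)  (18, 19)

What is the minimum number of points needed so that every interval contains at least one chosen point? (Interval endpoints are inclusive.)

By right end: [2,5]  [6,7]  [7,8]  [7,9]  [7,10]  [12,14]  [12,17]  [18,19]  [18,20]
[2,5] uncovered → point at 5; [6,7] uncovered → point at 7; [12,14] uncovered → point at 14; [18,19] uncovered → point at 19.
Points: 5, 7, 14, 19 (4 total).

4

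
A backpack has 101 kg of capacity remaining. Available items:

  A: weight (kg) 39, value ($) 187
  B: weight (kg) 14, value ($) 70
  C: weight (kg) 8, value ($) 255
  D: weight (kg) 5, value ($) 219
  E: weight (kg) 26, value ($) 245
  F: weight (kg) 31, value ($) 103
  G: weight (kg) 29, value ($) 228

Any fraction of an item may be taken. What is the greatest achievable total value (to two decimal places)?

1108.10

Order: D (219/5=43.80) > C (255/8=31.88) > E (245/26=9.42) > G (228/29=7.86) > B (70/14=5.00) > A (187/39=4.79) > F (103/31=3.32)
Fill: take D (5 @ 219) → take C (8 @ 255) → take E (26 @ 245) → take G (29 @ 228) → take B (14 @ 70) → take 19/39 of A → 91.10; 101/101 used.
Total value = 1108.10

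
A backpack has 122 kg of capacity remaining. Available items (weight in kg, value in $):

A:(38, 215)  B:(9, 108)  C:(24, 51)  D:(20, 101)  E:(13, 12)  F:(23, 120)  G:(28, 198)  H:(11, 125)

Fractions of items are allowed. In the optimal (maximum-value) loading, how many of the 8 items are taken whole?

Order: B (108/9=12.00) > H (125/11=11.36) > G (198/28=7.07) > A (215/38=5.66) > F (120/23=5.22) > D (101/20=5.05) > C (51/24=2.12) > E (12/13=0.92)
Fill: take B (9 @ 108) → take H (11 @ 125) → take G (28 @ 198) → take A (38 @ 215) → take F (23 @ 120) → take 13/20 of D → 65.65; 122/122 used.
5 item(s) taken whole; one partial (take 13/20 of D).

5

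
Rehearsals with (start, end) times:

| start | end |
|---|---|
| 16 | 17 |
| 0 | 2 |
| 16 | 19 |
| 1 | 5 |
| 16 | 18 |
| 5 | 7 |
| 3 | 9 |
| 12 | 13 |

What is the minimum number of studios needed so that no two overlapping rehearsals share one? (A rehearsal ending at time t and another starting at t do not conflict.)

3

The answer is the maximum number of intervals overlapping at any instant.
starts: [0, 1, 3, 5, 12, 16, 16, 16]
ends:   [2, 5, 7, 9, 13, 17, 18, 19]
s0→1 s1→2 e2→1 s3→2 e5→1 s5→2 e7→1 e9→0 s12→1 e13→0 s16→1 s16→2 s16→3  — peak 3.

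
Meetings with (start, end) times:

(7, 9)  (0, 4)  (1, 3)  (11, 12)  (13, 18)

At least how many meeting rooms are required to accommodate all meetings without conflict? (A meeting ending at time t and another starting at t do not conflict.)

Count concurrent intervals with a sweep; the peak is the room count.
Events (time:±→running): 0:+→1 1:+→2 … peak 2.

2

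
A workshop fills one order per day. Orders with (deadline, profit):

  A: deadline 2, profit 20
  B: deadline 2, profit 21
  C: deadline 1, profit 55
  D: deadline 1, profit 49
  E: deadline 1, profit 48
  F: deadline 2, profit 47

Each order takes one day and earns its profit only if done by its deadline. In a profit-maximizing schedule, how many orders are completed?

2

Take jobs in profit order; each goes to the latest open slot no later than its deadline.
By profit: C(d1,55), D(d1,49), E(d1,48), F(d2,47), B(d2,21), A(d2,20)
C→slot 1; D skipped; E skipped; F→slot 2; B skipped; A skipped.
2 of 6 scheduled.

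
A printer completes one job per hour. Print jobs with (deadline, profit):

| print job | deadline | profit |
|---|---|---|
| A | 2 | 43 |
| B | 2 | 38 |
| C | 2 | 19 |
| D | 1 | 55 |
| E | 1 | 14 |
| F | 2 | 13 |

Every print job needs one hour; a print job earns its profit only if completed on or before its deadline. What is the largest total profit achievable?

By profit: D(d1,55), A(d2,43), B(d2,38), C(d2,19), E(d1,14), F(d2,13)
D→slot 1; A→slot 2; B skipped; C skipped; E skipped; F skipped.
Profit = 55 + 43 = 98

98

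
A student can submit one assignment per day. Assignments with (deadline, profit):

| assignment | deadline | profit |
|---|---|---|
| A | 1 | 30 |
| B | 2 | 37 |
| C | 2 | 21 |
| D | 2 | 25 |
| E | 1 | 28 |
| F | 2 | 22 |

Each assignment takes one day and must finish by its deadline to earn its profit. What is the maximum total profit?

67

Profit order: B=37 A=30 E=28 D=25 F=22 C=21
Assign: B→slot 2, A→slot 1, E skipped, D skipped, F skipped, C skipped.
Slots: [1:A] [2:B]
Profit = 30 + 37 = 67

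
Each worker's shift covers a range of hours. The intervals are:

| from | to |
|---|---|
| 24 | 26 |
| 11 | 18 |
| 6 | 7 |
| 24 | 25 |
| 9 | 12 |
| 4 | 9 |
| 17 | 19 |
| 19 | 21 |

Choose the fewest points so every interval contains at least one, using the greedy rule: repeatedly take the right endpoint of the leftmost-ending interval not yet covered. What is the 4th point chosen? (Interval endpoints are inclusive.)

By right end: [6,7]  [4,9]  [9,12]  [11,18]  [17,19]  [19,21]  [24,25]  [24,26]
[6,7] uncovered → point at 7; [9,12] uncovered → point at 12; [17,19] uncovered → point at 19; [24,25] uncovered → point at 25.
Points: 7, 12, 19, 25 (4 total).

25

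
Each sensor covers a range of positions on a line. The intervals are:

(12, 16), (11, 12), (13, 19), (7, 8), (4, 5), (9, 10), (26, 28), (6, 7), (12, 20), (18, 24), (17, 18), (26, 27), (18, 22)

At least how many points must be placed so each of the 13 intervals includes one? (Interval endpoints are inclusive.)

6

Sort by right endpoint; whenever an interval is uncovered, place a point at its right end.
Sorted: [4,5] [6,7] [7,8] [9,10] [11,12] [12,16] [17,18] [13,19] [12,20] [18,22] [18,24] [26,27] [26,28]
{[4,5]} hit by 5; {[6,7],[7,8]} hit by 7; {[9,10]} hit by 10; {[11,12],[12,16]} hit by 12; {[17,18],[13,19],[12,20],[18,22],[18,24]} hit by 18; {[26,27],[26,28]} hit by 27.
Points: 5, 7, 10, 12, 18, 27 (6 total).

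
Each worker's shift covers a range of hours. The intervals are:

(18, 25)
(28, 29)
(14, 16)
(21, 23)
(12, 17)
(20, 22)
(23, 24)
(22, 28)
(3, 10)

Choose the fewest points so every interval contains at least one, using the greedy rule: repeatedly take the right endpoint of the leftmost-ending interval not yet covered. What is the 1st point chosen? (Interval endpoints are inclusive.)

10

Sorted: [3,10] [14,16] [12,17] [20,22] [21,23] [23,24] [18,25] [22,28] [28,29]
{[3,10]} hit by 10; {[14,16],[12,17]} hit by 16; {[20,22],[21,23]} hit by 22; {[23,24],[18,25],[22,28]} hit by 24; {[28,29]} hit by 29.
Points: 10, 16, 22, 24, 29 (5 total).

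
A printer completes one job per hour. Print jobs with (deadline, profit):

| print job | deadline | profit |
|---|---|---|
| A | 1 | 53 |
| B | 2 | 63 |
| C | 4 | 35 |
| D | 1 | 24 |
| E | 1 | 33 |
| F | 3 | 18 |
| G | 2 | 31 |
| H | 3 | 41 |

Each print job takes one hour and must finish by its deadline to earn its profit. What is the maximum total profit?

192

Take jobs in profit order; each goes to the latest open slot no later than its deadline.
By profit: B(d2,63), A(d1,53), H(d3,41), C(d4,35), E(d1,33), G(d2,31), D(d1,24), F(d3,18)
B→slot 2; A→slot 1; H→slot 3; C→slot 4; E skipped; G skipped; D skipped; F skipped.
Profit = 53 + 63 + 41 + 35 = 192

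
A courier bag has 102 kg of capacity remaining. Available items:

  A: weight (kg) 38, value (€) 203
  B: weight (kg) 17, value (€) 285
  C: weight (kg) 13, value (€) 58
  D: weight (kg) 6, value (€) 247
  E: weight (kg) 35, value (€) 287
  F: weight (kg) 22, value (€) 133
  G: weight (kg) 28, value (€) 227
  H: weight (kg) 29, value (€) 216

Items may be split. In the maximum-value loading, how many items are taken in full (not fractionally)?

4

Greedy by value/weight ratio, highest first.
Ratios (sorted): D 41.17, B 16.76, E 8.20, G 8.11, H 7.45, F 6.05, A 5.34, C 4.46
take D (6 @ 247); take B (17 @ 285); take E (35 @ 287); take G (28 @ 227); take 16/29 of H → 119.17. Capacity used 102/102.
4 item(s) taken whole; one partial (take 16/29 of H).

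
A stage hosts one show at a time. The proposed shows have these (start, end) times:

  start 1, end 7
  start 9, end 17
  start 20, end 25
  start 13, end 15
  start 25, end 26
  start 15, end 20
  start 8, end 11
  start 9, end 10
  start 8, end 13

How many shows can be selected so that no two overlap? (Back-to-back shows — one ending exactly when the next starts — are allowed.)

6

Sort by end time and greedily take each interval whose start is ≥ the last chosen end.
Sorted by end: (1,7)  (9,10)  (8,11)  (8,13)  (13,15)  (9,17)  (15,20)  (20,25)  (25,26)
take (1,7); take (9,10); skip (8,13); take (13,15); skip (9,17); take (15,20); take (20,25); take (25,26).
Selected 6 shows.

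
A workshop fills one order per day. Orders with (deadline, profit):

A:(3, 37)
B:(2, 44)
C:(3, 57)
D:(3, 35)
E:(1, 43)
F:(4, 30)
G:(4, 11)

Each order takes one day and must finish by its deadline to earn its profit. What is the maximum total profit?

By profit: C(d3,57), B(d2,44), E(d1,43), A(d3,37), D(d3,35), F(d4,30), G(d4,11)
C→slot 3; B→slot 2; E→slot 1; A skipped; D skipped; F→slot 4; G skipped.
Profit = 43 + 44 + 57 + 30 = 174

174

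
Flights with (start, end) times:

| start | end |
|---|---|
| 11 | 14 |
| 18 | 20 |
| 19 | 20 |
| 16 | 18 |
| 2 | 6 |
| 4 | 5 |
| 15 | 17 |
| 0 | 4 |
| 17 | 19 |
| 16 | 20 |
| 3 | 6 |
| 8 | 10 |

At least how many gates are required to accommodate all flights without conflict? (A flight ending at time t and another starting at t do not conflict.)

3

The answer is the maximum number of intervals overlapping at any instant.
starts: [0, 2, 3, 4, 8, 11, 15, 16, 16, 17, 18, 19]
ends:   [4, 5, 6, 6, 10, 14, 17, 18, 19, 20, 20, 20]
s0→1 s2→2 s3→3  — peak 3.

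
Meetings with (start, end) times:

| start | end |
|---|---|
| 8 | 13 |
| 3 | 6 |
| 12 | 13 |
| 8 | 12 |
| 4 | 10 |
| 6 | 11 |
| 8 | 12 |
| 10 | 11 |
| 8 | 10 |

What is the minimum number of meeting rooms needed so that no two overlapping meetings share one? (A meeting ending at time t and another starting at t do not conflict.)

The answer is the maximum number of intervals overlapping at any instant.
Events (time:±→running): 3:+→1 4:+→2 6:-→1 6:+→2 8:+→3 8:+→4 8:+→5 8:+→6 … peak 6.

6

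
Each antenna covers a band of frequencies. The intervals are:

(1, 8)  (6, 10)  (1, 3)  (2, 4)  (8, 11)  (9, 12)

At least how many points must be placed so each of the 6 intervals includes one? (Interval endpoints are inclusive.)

By right end: [1,3]  [2,4]  [1,8]  [6,10]  [8,11]  [9,12]
[1,3] uncovered → point at 3; [6,10] uncovered → point at 10.
Points: 3, 10 (2 total).

2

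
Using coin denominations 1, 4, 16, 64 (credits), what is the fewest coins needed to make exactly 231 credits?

9

Use the largest denomination that fits, subtract, and repeat.
231 − 3×64→39 − 2×16→7 − 1×4→3 − 3×1→0
Total coins = 3 + 2 + 1 + 3 = 9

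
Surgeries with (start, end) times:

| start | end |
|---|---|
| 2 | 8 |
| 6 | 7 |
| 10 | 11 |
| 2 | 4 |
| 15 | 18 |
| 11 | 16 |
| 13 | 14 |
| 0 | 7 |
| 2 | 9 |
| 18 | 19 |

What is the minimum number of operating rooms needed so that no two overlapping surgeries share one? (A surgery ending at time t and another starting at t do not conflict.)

4

Count concurrent intervals with a sweep; the peak is the room count.
starts: [0, 2, 2, 2, 6, 10, 11, 13, 15, 18]
ends:   [4, 7, 7, 8, 9, 11, 14, 16, 18, 19]
s0→1 s2→2 s2→3 s2→4  — peak 4.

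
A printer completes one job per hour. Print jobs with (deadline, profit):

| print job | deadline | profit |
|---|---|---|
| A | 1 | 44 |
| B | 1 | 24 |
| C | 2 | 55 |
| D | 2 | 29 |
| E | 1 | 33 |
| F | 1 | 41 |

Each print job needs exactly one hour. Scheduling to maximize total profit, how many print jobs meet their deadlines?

2

Sort by profit descending; place each in the latest free slot ≤ its deadline.
By profit: C(d2,55), A(d1,44), F(d1,41), E(d1,33), D(d2,29), B(d1,24)
C→slot 2; A→slot 1; F skipped; E skipped; D skipped; B skipped.
2 of 6 scheduled.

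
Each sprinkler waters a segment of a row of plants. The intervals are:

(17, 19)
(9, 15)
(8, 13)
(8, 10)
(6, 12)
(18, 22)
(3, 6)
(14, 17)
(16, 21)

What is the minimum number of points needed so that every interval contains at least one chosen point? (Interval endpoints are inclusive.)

Sort by right endpoint; whenever an interval is uncovered, place a point at its right end.
By right end: [3,6]  [8,10]  [6,12]  [8,13]  [9,15]  [14,17]  [17,19]  [16,21]  [18,22]
[3,6] uncovered → point at 6; [8,10] uncovered → point at 10; [14,17] uncovered → point at 17; [18,22] uncovered → point at 22.
Points: 6, 10, 17, 22 (4 total).

4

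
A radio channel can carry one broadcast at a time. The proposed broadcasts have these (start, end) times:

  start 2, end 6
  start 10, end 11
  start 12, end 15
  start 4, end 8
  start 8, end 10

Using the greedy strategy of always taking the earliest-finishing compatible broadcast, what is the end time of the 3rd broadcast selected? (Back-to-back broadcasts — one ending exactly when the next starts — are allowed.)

Sort by end time and greedily take each interval whose start is ≥ the last chosen end.
Sorted by end: (2,6)  (4,8)  (8,10)  (10,11)  (12,15)
take (2,6); take (8,10); take (10,11); take (12,15).
Selected: (2,6) (8,10) (10,11) (12,15)

11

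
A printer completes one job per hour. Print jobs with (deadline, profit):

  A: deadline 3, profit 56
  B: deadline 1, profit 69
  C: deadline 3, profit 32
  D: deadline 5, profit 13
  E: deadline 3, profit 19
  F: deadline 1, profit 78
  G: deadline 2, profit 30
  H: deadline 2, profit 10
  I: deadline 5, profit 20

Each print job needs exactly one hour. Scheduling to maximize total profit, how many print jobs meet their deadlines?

Profit order: F=78 B=69 A=56 C=32 G=30 I=20 E=19 D=13 H=10
Assign: F→slot 1, B skipped, A→slot 3, C→slot 2, G skipped, I→slot 5, E skipped, D→slot 4, H skipped.
Slots: [1:F] [2:C] [3:A] [4:D] [5:I]
5 of 9 scheduled.

5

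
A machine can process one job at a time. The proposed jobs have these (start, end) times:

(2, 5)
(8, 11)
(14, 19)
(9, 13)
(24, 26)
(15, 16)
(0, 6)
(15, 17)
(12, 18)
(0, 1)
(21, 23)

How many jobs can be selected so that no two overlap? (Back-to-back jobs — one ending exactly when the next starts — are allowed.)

Order by finish time; keep every interval that doesn't clash with the previous kept one.
Sorted by end: (0,1)  (2,5)  (0,6)  (8,11)  (9,13)  (15,16)  (15,17)  (12,18)  (14,19)  (21,23)  (24,26)
take (0,1); take (2,5); take (8,11); take (15,16); skip (14,19); take (21,23); take (24,26).
Selected 6 jobs.

6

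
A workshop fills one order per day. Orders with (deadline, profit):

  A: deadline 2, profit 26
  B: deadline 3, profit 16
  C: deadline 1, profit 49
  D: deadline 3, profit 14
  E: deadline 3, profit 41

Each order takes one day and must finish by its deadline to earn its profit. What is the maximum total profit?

Sort by profit descending; place each in the latest free slot ≤ its deadline.
By profit: C(d1,49), E(d3,41), A(d2,26), B(d3,16), D(d3,14)
C→slot 1; E→slot 3; A→slot 2; B skipped; D skipped.
Profit = 49 + 26 + 41 = 116

116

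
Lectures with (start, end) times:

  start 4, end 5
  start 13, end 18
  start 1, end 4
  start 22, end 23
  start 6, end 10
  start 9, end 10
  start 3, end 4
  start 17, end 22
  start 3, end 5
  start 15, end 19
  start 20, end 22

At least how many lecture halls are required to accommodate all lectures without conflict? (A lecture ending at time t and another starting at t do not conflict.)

The answer is the maximum number of intervals overlapping at any instant.
Events (time:±→running): 1:+→1 3:+→2 3:+→3 … peak 3.

3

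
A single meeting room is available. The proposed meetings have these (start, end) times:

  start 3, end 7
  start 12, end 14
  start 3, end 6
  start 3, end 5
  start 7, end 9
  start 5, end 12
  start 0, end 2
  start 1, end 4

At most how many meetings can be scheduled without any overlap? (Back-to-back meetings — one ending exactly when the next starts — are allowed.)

4

Sort by end time and greedily take each interval whose start is ≥ the last chosen end.
By end time: (0,2), (1,4), (3,5), (3,6), (3,7), (7,9), (5,12), (12,14).
Pick (0,2); next start ≥ 2 → (3,5); next start ≥ 5 → (7,9); next start ≥ 9 → (12,14).
Selected 4 meetings.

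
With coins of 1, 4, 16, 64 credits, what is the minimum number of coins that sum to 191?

191 = 2×64 + 3×16 + 3×4 + 3×1
Total coins = 2 + 3 + 3 + 3 = 11

11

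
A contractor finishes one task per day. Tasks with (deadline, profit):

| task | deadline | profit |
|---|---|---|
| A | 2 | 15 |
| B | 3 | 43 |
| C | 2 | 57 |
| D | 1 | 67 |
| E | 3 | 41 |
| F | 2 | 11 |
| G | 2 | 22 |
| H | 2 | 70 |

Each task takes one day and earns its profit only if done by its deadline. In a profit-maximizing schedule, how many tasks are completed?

3

Take jobs in profit order; each goes to the latest open slot no later than its deadline.
By profit: H(d2,70), D(d1,67), C(d2,57), B(d3,43), E(d3,41), G(d2,22), A(d2,15), F(d2,11)
H→slot 2; D→slot 1; C skipped; B→slot 3; E skipped; G skipped; A skipped; F skipped.
3 of 8 scheduled.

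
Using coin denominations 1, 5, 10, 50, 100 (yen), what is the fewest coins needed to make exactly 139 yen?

9

Use the largest denomination that fits, subtract, and repeat.
139 − 1×100→39 − 3×10→9 − 1×5→4 − 4×1→0
Total coins = 1 + 3 + 1 + 4 = 9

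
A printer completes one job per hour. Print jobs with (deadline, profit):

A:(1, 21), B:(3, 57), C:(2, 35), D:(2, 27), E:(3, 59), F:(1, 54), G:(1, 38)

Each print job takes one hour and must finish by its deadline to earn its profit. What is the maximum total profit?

Sort by profit descending; place each in the latest free slot ≤ its deadline.
By profit: E(d3,59), B(d3,57), F(d1,54), G(d1,38), C(d2,35), D(d2,27), A(d1,21)
E→slot 3; B→slot 2; F→slot 1; G skipped; C skipped; D skipped; A skipped.
Profit = 54 + 57 + 59 = 170

170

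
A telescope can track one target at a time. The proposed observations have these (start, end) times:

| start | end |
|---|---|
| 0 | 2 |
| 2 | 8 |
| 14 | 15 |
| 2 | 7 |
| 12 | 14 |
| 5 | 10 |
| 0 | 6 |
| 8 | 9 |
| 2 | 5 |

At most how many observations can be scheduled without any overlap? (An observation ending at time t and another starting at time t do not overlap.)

Greedy by earliest finish: after sorting by end time, pick each interval compatible with the last pick.
Sorted by end: (0,2)  (2,5)  (0,6)  (2,7)  (2,8)  (8,9)  (5,10)  (12,14)  (14,15)
take (0,2); take (2,5); skip (0,6); take (8,9); take (12,14); take (14,15).
Selected 5 observations.

5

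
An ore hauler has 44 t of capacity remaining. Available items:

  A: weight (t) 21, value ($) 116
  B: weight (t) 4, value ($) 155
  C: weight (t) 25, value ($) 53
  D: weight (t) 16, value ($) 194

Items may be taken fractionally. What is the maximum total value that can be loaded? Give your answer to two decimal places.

Sort by value per unit weight and fill in that order.
Order: B (155/4=38.75) > D (194/16=12.12) > A (116/21=5.52) > C (53/25=2.12)
Fill: take B (4 @ 155) → take D (16 @ 194) → take A (21 @ 116) → take 3/25 of C → 6.36; 44/44 used.
Total value = 471.36

471.36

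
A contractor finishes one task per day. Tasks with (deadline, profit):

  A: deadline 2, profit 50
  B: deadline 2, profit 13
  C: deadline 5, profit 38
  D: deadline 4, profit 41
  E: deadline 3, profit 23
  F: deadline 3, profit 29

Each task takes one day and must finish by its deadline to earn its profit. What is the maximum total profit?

181

By profit: A(d2,50), D(d4,41), C(d5,38), F(d3,29), E(d3,23), B(d2,13)
A→slot 2; D→slot 4; C→slot 5; F→slot 3; E→slot 1; B skipped.
Profit = 23 + 50 + 29 + 41 + 38 = 181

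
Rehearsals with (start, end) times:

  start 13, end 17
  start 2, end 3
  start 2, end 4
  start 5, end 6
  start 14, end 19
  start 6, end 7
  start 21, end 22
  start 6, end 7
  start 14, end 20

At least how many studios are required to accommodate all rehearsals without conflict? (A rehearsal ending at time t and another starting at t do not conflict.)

Count concurrent intervals with a sweep; the peak is the room count.
starts: [2, 2, 5, 6, 6, 13, 14, 14, 21]
ends:   [3, 4, 6, 7, 7, 17, 19, 20, 22]
s2→1 s2→2 e3→1 e4→0 s5→1 e6→0 s6→1 s6→2 e7→1 e7→0 s13→1 s14→2 s14→3  — peak 3.

3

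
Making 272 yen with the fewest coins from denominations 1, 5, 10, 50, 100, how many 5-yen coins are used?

Greedy: take as many of the largest coin as possible, then repeat with the remainder.
272 − 2×100→72 − 1×50→22 − 2×10→2 − 2×1→0
Count of 5: 0

0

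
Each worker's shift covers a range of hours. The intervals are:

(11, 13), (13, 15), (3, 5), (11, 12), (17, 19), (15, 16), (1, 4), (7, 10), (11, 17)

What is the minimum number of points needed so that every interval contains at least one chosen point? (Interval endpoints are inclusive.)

5

Sorted: [1,4] [3,5] [7,10] [11,12] [11,13] [13,15] [15,16] [11,17] [17,19]
{[1,4],[3,5]} hit by 4; {[7,10]} hit by 10; {[11,12],[11,13]} hit by 12; {[13,15],[15,16],[11,17]} hit by 15; {[17,19]} hit by 19.
Points: 4, 10, 12, 15, 19 (5 total).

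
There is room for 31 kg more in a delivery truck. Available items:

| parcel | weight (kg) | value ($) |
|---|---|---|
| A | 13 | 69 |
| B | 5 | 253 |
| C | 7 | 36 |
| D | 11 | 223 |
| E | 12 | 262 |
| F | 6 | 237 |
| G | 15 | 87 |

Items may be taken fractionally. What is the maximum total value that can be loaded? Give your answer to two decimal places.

914.18

Sort by value per unit weight and fill in that order.
Order: B (253/5=50.60) > F (237/6=39.50) > E (262/12=21.83) > D (223/11=20.27) > G (87/15=5.80) > A (69/13=5.31) > C (36/7=5.14)
Fill: take B (5 @ 253) → take F (6 @ 237) → take E (12 @ 262) → take 8/11 of D → 162.18; 31/31 used.
Total value = 914.18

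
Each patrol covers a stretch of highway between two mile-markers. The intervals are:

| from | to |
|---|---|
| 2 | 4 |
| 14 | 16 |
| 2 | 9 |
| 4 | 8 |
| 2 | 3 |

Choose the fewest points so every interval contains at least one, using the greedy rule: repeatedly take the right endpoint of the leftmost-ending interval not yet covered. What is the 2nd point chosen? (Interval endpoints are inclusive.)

8

Sort by right endpoint; whenever an interval is uncovered, place a point at its right end.
By right end: [2,3]  [2,4]  [4,8]  [2,9]  [14,16]
[2,3] uncovered → point at 3; [4,8] uncovered → point at 8; [14,16] uncovered → point at 16.
Points: 3, 8, 16 (3 total).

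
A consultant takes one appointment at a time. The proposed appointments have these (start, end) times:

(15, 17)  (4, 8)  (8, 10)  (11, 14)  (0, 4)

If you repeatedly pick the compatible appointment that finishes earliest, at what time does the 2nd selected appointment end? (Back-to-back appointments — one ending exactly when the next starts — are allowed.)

8

Sorted by end: (0,4)  (4,8)  (8,10)  (11,14)  (15,17)
take (0,4); take (4,8); take (8,10); take (11,14); take (15,17).
Selected: (0,4) (4,8) (8,10) (11,14) (15,17)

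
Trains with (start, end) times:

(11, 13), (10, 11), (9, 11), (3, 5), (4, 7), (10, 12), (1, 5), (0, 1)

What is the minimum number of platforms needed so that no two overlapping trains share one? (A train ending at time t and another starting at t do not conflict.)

Events (time:±→running): 0:+→1 1:-→0 1:+→1 3:+→2 4:+→3 … peak 3.

3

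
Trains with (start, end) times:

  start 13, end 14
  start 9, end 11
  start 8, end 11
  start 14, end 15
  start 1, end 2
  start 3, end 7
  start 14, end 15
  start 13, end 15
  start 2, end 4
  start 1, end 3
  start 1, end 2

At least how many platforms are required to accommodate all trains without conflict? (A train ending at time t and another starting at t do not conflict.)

3

starts: [1, 1, 1, 2, 3, 8, 9, 13, 13, 14, 14]
ends:   [2, 2, 3, 4, 7, 11, 11, 14, 15, 15, 15]
s1→1 s1→2 s1→3  — peak 3.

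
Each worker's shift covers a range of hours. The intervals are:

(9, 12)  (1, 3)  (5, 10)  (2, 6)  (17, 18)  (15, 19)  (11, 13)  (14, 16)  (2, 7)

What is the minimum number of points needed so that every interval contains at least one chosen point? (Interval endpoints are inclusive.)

Process intervals by earliest right end; each time one isn't hit yet, stab at its right endpoint.
By right end: [1,3]  [2,6]  [2,7]  [5,10]  [9,12]  [11,13]  [14,16]  [17,18]  [15,19]
[1,3] uncovered → point at 3; [5,10] uncovered → point at 10; [11,13] uncovered → point at 13; [14,16] uncovered → point at 16; [17,18] uncovered → point at 18.
Points: 3, 10, 13, 16, 18 (5 total).

5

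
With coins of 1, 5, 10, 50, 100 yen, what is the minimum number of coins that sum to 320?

Use the largest denomination that fits, subtract, and repeat.
320 = 3×100 + 2×10
Total coins = 3 + 2 = 5

5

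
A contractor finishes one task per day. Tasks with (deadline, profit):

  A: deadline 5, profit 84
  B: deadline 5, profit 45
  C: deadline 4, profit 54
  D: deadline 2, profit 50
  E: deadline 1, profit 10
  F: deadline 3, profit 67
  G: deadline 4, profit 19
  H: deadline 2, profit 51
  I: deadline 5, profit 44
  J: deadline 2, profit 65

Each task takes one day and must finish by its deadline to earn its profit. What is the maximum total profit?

Take jobs in profit order; each goes to the latest open slot no later than its deadline.
By profit: A(d5,84), F(d3,67), J(d2,65), C(d4,54), H(d2,51), D(d2,50), B(d5,45), I(d5,44), G(d4,19), E(d1,10)
A→slot 5; F→slot 3; J→slot 2; C→slot 4; H→slot 1; D skipped; B skipped; I skipped; G skipped; E skipped.
Profit = 51 + 65 + 67 + 54 + 84 = 321

321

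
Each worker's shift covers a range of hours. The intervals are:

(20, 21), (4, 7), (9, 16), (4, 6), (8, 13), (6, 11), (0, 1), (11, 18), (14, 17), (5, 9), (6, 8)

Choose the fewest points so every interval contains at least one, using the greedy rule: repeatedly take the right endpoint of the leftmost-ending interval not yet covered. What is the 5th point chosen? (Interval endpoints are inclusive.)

21

Sorted: [0,1] [4,6] [4,7] [6,8] [5,9] [6,11] [8,13] [9,16] [14,17] [11,18] [20,21]
{[0,1]} hit by 1; {[4,6],[4,7],[6,8],[5,9],[6,11]} hit by 6; {[8,13],[9,16]} hit by 13; {[14,17],[11,18]} hit by 17; {[20,21]} hit by 21.
Points: 1, 6, 13, 17, 21 (5 total).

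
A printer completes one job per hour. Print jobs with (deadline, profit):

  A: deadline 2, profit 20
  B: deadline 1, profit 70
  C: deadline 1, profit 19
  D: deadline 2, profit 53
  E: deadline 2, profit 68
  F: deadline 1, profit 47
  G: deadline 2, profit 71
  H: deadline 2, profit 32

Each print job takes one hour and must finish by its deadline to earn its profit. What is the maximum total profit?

141

Take jobs in profit order; each goes to the latest open slot no later than its deadline.
Profit order: G=71 B=70 E=68 D=53 F=47 H=32 A=20 C=19
Assign: G→slot 2, B→slot 1, E skipped, D skipped, F skipped, H skipped, A skipped, C skipped.
Slots: [1:B] [2:G]
Profit = 70 + 71 = 141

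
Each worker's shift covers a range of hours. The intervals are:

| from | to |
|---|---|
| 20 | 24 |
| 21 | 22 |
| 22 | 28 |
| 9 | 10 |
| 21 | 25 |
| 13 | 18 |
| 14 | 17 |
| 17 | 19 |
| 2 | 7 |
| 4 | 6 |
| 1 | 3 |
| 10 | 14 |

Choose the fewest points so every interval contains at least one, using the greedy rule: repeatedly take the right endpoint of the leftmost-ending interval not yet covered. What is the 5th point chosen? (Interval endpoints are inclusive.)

22

Process intervals by earliest right end; each time one isn't hit yet, stab at its right endpoint.
Sorted: [1,3] [4,6] [2,7] [9,10] [10,14] [14,17] [13,18] [17,19] [21,22] [20,24] [21,25] [22,28]
{[1,3]} hit by 3; {[4,6],[2,7]} hit by 6; {[9,10],[10,14]} hit by 10; {[14,17],[13,18],[17,19]} hit by 17; {[21,22],[20,24],[21,25],[22,28]} hit by 22.
Points: 3, 6, 10, 17, 22 (5 total).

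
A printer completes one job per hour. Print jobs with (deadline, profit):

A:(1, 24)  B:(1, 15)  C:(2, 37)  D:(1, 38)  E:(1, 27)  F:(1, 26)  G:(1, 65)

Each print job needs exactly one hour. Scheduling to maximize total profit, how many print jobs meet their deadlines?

Take jobs in profit order; each goes to the latest open slot no later than its deadline.
By profit: G(d1,65), D(d1,38), C(d2,37), E(d1,27), F(d1,26), A(d1,24), B(d1,15)
G→slot 1; D skipped; C→slot 2; E skipped; F skipped; A skipped; B skipped.
2 of 7 scheduled.

2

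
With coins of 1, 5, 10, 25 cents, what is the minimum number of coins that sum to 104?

8

Use the largest denomination that fits, subtract, and repeat.
104 − 4×25→4 − 4×1→0
Total coins = 4 + 4 = 8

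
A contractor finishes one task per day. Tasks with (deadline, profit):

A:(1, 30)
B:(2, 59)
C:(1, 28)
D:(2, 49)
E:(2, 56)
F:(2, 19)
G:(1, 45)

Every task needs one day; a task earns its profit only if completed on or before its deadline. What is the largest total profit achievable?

Sort by profit descending; place each in the latest free slot ≤ its deadline.
By profit: B(d2,59), E(d2,56), D(d2,49), G(d1,45), A(d1,30), C(d1,28), F(d2,19)
B→slot 2; E→slot 1; D skipped; G skipped; A skipped; C skipped; F skipped.
Profit = 56 + 59 = 115

115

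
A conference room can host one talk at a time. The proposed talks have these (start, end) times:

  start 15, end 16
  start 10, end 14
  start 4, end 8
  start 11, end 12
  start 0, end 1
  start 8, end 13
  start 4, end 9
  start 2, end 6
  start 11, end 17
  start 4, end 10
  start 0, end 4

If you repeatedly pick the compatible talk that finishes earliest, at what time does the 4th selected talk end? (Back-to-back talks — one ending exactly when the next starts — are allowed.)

Sort by end time and greedily take each interval whose start is ≥ the last chosen end.
By end time: (0,1), (0,4), (2,6), (4,8), (4,9), (4,10), (11,12), (8,13), (10,14), (15,16), (11,17).
Pick (0,1); next start ≥ 1 → (2,6); next start ≥ 6 → (11,12); next start ≥ 12 → (15,16).
Selected: (0,1) (2,6) (11,12) (15,16)

16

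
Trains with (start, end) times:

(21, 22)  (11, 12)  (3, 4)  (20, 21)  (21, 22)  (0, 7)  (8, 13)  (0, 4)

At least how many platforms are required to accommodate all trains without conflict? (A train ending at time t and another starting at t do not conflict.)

The answer is the maximum number of intervals overlapping at any instant.
starts: [0, 0, 3, 8, 11, 20, 21, 21]
ends:   [4, 4, 7, 12, 13, 21, 22, 22]
s0→1 s0→2 s3→3  — peak 3.

3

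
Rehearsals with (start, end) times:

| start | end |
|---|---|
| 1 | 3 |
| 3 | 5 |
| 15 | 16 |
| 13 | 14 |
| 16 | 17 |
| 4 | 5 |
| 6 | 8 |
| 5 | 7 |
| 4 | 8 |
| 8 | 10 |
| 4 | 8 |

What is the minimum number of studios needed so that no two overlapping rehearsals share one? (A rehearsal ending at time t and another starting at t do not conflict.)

Count concurrent intervals with a sweep; the peak is the room count.
starts: [1, 3, 4, 4, 4, 5, 6, 8, 13, 15, 16]
ends:   [3, 5, 5, 7, 8, 8, 8, 10, 14, 16, 17]
s1→1 e3→0 s3→1 s4→2 s4→3 s4→4  — peak 4.

4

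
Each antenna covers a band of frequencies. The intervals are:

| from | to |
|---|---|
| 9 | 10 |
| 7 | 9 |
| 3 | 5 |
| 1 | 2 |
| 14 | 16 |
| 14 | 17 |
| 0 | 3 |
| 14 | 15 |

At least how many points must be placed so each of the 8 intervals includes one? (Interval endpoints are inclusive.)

Process intervals by earliest right end; each time one isn't hit yet, stab at its right endpoint.
By right end: [1,2]  [0,3]  [3,5]  [7,9]  [9,10]  [14,15]  [14,16]  [14,17]
[1,2] uncovered → point at 2; [3,5] uncovered → point at 5; [7,9] uncovered → point at 9; [14,15] uncovered → point at 15.
Points: 2, 5, 9, 15 (4 total).

4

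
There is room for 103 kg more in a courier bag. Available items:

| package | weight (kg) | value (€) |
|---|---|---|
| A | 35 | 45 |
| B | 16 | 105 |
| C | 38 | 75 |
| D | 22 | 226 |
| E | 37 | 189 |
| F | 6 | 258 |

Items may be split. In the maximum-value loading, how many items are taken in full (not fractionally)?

Greedy by value/weight ratio, highest first.
Order: F (258/6=43.00) > D (226/22=10.27) > B (105/16=6.56) > E (189/37=5.11) > C (75/38=1.97) > A (45/35=1.29)
Fill: take F (6 @ 258) → take D (22 @ 226) → take B (16 @ 105) → take E (37 @ 189) → take 22/38 of C → 43.42; 103/103 used.
4 item(s) taken whole; one partial (take 22/38 of C).

4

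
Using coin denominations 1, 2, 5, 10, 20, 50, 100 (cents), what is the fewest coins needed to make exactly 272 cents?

5

Greedy: take as many of the largest coin as possible, then repeat with the remainder.
272 = 2×100 + 1×50 + 1×20 + 1×2
Total coins = 2 + 1 + 1 + 1 = 5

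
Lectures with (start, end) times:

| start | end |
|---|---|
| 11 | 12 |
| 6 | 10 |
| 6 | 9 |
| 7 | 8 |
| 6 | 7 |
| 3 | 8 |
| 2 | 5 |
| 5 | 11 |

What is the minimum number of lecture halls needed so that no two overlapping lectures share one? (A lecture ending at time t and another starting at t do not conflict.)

starts: [2, 3, 5, 6, 6, 6, 7, 11]
ends:   [5, 7, 8, 8, 9, 10, 11, 12]
s2→1 s3→2 e5→1 s5→2 s6→3 s6→4 s6→5  — peak 5.

5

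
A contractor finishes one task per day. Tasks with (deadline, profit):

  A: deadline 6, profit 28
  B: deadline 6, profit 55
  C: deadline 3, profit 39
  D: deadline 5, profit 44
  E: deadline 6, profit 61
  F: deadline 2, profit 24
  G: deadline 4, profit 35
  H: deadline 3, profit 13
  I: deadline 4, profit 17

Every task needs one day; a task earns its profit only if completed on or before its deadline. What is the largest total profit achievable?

262

Profit order: E=61 B=55 D=44 C=39 G=35 A=28 F=24 I=17 H=13
Assign: E→slot 6, B→slot 5, D→slot 4, C→slot 3, G→slot 2, A→slot 1, F skipped, I skipped, H skipped.
Slots: [1:A] [2:G] [3:C] [4:D] [5:B] [6:E]
Profit = 28 + 35 + 39 + 44 + 55 + 61 = 262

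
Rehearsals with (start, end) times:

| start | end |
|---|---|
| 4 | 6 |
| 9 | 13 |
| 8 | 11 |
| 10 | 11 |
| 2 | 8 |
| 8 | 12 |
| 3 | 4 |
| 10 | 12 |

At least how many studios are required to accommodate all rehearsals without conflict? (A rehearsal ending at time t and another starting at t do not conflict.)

5

Events (time:±→running): 2:+→1 3:+→2 4:-→1 4:+→2 6:-→1 8:-→0 8:+→1 8:+→2 9:+→3 10:+→4 10:+→5 … peak 5.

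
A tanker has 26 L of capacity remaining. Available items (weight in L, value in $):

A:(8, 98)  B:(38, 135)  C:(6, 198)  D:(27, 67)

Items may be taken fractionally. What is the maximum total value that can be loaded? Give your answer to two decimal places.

338.63

Order: C (198/6=33.00) > A (98/8=12.25) > B (135/38=3.55) > D (67/27=2.48)
Fill: take C (6 @ 198) → take A (8 @ 98) → take 12/38 of B → 42.63; 26/26 used.
Total value = 338.63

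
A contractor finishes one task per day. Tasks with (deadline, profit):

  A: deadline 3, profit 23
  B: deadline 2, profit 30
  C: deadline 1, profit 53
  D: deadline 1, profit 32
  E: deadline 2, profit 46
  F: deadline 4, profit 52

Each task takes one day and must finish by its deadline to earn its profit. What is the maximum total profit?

174

Sort by profit descending; place each in the latest free slot ≤ its deadline.
Profit order: C=53 F=52 E=46 D=32 B=30 A=23
Assign: C→slot 1, F→slot 4, E→slot 2, D skipped, B skipped, A→slot 3.
Slots: [1:C] [2:E] [3:A] [4:F]
Profit = 53 + 46 + 23 + 52 = 174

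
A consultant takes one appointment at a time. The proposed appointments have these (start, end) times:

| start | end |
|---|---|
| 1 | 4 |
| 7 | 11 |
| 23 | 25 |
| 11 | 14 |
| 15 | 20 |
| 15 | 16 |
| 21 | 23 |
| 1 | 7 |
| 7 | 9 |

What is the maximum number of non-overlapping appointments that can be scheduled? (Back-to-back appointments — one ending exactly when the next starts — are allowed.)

6

Greedy by earliest finish: after sorting by end time, pick each interval compatible with the last pick.
By end time: (1,4), (1,7), (7,9), (7,11), (11,14), (15,16), (15,20), (21,23), (23,25).
Pick (1,4); next start ≥ 4 → (7,9); next start ≥ 9 → (11,14); next start ≥ 14 → (15,16); next start ≥ 16 → (21,23); next start ≥ 23 → (23,25).
Selected 6 appointments.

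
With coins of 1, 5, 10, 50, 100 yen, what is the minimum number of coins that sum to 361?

6

Greedy: take as many of the largest coin as possible, then repeat with the remainder.
361 = 3×100 + 1×50 + 1×10 + 1×1
Total coins = 3 + 1 + 1 + 1 = 6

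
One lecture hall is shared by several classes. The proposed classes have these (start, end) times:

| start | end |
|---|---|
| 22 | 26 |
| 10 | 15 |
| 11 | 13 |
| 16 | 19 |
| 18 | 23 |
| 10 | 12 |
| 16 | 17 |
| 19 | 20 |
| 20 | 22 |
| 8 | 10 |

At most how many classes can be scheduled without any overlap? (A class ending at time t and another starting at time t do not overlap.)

Sorted by end: (8,10)  (10,12)  (11,13)  (10,15)  (16,17)  (16,19)  (19,20)  (20,22)  (18,23)  (22,26)
take (8,10); take (10,12); skip (11,13); skip (10,15); take (16,17); skip (16,19); take (19,20); take (20,22); take (22,26).
Selected 6 classes.

6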